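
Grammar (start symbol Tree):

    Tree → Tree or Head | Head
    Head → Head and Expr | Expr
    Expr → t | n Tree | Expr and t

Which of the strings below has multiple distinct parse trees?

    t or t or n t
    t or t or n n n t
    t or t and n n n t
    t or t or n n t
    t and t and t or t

t or t or n t: 1 tree
t or t or n n n t: 1 tree
t or t and n n n t: 1 tree
t or t or n n t: 1 tree
t and t and t or t: 4 trees

t and t and t or t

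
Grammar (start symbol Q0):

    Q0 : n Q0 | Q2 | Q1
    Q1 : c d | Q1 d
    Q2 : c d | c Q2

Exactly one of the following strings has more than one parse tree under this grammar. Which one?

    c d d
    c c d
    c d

c d d: 1 tree
c c d: 1 tree
c d: 2 trees

c d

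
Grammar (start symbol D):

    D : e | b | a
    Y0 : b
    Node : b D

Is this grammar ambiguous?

Only D is reachable from D; ignoring the rest: Each reachable nonterminal has at most one production per leading terminal, and all productions are right-linear; the derivation is determined token-by-token.

Unambiguous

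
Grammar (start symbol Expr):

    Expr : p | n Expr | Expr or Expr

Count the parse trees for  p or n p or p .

3

Parse trees for p or n p or p:
  [Expr [Expr p] or [Expr n [Expr [Expr p] or [Expr p]]]]
  [Expr [Expr p] or [Expr [Expr n [Expr p]] or [Expr p]]]
  [Expr [Expr [Expr p] or [Expr n [Expr p]]] or [Expr p]]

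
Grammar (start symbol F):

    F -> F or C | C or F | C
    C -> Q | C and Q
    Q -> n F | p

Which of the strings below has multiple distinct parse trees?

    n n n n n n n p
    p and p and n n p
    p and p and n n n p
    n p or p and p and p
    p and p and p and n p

n p or p and p and p

n n n n n n n p: 1 tree
p and p and n n p: 1 tree
p and p and n n n p: 1 tree
n p or p and p and p: 8 trees
p and p and p and n p: 1 tree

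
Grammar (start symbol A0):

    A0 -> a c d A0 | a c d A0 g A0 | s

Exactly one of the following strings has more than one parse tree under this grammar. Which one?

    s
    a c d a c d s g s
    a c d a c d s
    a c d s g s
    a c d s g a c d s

a c d a c d s g s

s: 1 tree
a c d a c d s g s: 2 trees
a c d a c d s: 1 tree
a c d s g s: 1 tree
a c d s g a c d s: 1 tree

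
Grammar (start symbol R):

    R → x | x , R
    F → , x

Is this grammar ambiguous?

Unambiguous

Only R is reachable from R; ignoring the rest: Right-recursive list with a separator: after each atom, whether the separator follows determines the rule. One parse per string.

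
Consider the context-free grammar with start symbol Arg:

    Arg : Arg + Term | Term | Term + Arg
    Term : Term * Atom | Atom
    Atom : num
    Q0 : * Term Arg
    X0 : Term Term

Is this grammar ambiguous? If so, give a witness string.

Ambiguous

Witness: num + num

Derivation 1: Arg ⇒ Arg + Term ⇒ Term + Term ⇒ Atom + Term ⇒ num + Term ⇒ num + Atom ⇒ num + num
Derivation 2: Arg ⇒ Term + Arg ⇒ Atom + Arg ⇒ num + Arg ⇒ num + Term ⇒ num + Atom ⇒ num + num

Two distinct leftmost derivations for the same string.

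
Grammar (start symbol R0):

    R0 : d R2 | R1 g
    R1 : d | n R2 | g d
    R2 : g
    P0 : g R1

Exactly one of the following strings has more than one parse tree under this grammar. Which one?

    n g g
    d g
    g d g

d g

n g g: 1 tree
d g: 2 trees
g d g: 1 tree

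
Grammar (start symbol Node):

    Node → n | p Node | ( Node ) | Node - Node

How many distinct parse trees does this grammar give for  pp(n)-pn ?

3

Parse trees for pp(n)-pn:
  [Node p [Node p [Node [Node ( [Node n] )] - [Node p [Node n]]]]]
  [Node p [Node [Node p [Node ( [Node n] )]] - [Node p [Node n]]]]
  [Node [Node p [Node p [Node ( [Node n] )]]] - [Node p [Node n]]]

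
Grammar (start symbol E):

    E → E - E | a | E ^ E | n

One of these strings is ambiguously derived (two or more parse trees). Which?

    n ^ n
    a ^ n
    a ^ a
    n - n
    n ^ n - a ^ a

n ^ n: 1 tree
a ^ n: 1 tree
a ^ a: 1 tree
n - n: 1 tree
n ^ n - a ^ a: 5 trees

n ^ n - a ^ a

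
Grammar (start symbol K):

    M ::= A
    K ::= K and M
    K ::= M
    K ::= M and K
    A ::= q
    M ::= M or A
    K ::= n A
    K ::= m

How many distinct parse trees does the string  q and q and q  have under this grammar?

4

Parse trees for q and q and q:
  [K [K [K [M [A q]]] and [M [A q]]] and [M [A q]]]
  [K [K [M [A q]] and [K [M [A q]]]] and [M [A q]]]
  [K [M [A q]] and [K [K [M [A q]]] and [M [A q]]]]
  [K [M [A q]] and [K [M [A q]] and [K [M [A q]]]]]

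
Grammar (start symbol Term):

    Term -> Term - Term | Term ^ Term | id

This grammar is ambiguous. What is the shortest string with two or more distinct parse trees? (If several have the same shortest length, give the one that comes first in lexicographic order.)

id - id - id

length 1: no string has ≥2 trees
length 3: no string has ≥2 trees
length 5: id - id - id has 2 parse trees

Two derivations of id - id - id:
  Term ⇒ Term - Term ⇒ Term - Term - Term ⇒ id - Term - Term ⇒ id - id - Term ⇒ id - id - id
  Term ⇒ Term - Term ⇒ id - Term ⇒ id - Term - Term ⇒ id - id - Term ⇒ id - id - id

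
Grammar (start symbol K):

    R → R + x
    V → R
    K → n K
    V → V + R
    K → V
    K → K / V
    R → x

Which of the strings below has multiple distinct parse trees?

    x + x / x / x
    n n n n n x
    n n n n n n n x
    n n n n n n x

x + x / x / x: 2 trees
n n n n n x: 1 tree
n n n n n n n x: 1 tree
n n n n n n x: 1 tree

x + x / x / x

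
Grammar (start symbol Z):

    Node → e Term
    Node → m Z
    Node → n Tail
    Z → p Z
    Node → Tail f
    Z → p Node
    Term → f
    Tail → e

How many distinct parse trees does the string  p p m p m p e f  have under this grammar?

2

Parse trees for p p m p m p e f:
  [Z p [Z p [Node m [Z p [Node m [Z p [Node e [Term f]]]]]]]]
  [Z p [Z p [Node m [Z p [Node m [Z p [Node [Tail e] f]]]]]]]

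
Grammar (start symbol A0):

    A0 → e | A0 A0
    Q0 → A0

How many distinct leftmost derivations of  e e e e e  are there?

Parse trees for e e e e e (showing first 6 of 14):
  [A0 [A0 e] [A0 [A0 e] [A0 [A0 e] [A0 [A0 e] [A0 e]]]]]
  [A0 [A0 e] [A0 [A0 e] [A0 [A0 [A0 e] [A0 e]] [A0 e]]]]
  [A0 [A0 e] [A0 [A0 [A0 e] [A0 e]] [A0 [A0 e] [A0 e]]]]
  [A0 [A0 e] [A0 [A0 [A0 e] [A0 [A0 e] [A0 e]]] [A0 e]]]
  [A0 [A0 e] [A0 [A0 [A0 [A0 e] [A0 e]] [A0 e]] [A0 e]]]
  [A0 [A0 [A0 e] [A0 e]] [A0 [A0 e] [A0 [A0 e] [A0 e]]]]

14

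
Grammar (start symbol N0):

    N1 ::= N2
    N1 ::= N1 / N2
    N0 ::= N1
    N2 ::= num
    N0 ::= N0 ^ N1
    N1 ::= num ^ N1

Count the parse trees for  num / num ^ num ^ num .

2

Parse trees for num / num ^ num ^ num:
  [N0 [N0 [N1 [N1 [N2 num]] / [N2 num]]] ^ [N1 num ^ [N1 [N2 num]]]]
  [N0 [N0 [N0 [N1 [N1 [N2 num]] / [N2 num]]] ^ [N1 [N2 num]]] ^ [N1 [N2 num]]]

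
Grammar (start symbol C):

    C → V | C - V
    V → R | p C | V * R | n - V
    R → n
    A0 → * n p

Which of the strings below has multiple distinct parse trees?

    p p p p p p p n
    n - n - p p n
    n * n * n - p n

n - n - p p n

p p p p p p p n: 1 tree
n - n - p p n: 4 trees
n * n * n - p n: 1 tree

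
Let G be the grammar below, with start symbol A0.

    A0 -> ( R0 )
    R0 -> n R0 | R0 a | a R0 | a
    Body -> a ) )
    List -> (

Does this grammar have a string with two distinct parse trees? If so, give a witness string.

Ambiguous

Witness: ( a a )

Derivation 1: A0 ⇒ ( R0 ) ⇒ ( R0 a ) ⇒ ( a a )
Derivation 2: A0 ⇒ ( R0 ) ⇒ ( a R0 ) ⇒ ( a a )

Two distinct leftmost derivations for the same string.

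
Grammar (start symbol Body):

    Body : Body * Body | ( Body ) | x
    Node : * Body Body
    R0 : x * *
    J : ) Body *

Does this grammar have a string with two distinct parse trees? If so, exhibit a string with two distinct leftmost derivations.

Ambiguous

Witness: x * x * x

Derivation 1: Body ⇒ Body * Body ⇒ Body * Body * Body ⇒ x * Body * Body ⇒ x * x * Body ⇒ x * x * x
Derivation 2: Body ⇒ Body * Body ⇒ x * Body ⇒ x * Body * Body ⇒ x * x * Body ⇒ x * x * x

Two distinct leftmost derivations for the same string.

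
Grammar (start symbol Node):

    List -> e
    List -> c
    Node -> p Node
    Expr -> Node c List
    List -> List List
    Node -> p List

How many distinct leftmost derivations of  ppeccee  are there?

Parse trees for ppeccee (showing first 6 of 14):
  [Node p [Node p [List [List e] [List [List c] [List [List c] [List [List e] [List e]]]]]]]
  [Node p [Node p [List [List e] [List [List c] [List [List [List c] [List e]] [List e]]]]]]
  [Node p [Node p [List [List e] [List [List [List c] [List c]] [List [List e] [List e]]]]]]
  [Node p [Node p [List [List e] [List [List [List c] [List [List c] [List e]]] [List e]]]]]
  [Node p [Node p [List [List e] [List [List [List [List c] [List c]] [List e]] [List e]]]]]
  [Node p [Node p [List [List [List e] [List c]] [List [List c] [List [List e] [List e]]]]]]

14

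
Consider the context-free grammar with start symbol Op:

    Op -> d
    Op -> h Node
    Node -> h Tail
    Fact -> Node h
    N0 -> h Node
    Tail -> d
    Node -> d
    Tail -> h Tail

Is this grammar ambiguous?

(Fact, N0 are unreachable from Op, so their rules don't affect L(Op).) The reachable rules are right-linear with at most one rule per (nonterminal, next-terminal) pair. Each input token forces the next rule, so parsing is deterministic.

Unambiguous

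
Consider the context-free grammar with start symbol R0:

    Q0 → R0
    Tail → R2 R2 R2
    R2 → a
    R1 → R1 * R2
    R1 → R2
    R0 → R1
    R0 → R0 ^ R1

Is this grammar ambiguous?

Unambiguous

(Q0, Tail are unreachable from R0, so their rules don't affect L(R0).) The grammar is stratified — R0 handles '^' (left-recursive), R1 handles '*', R2 atoms. Each operator has a fixed associativity and precedence level, so every string has one parse.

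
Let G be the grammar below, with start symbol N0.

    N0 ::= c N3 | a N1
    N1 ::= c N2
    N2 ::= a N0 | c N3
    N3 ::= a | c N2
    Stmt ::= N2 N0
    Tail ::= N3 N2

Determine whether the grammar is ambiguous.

(Stmt, Tail are unreachable from N0, so their rules don't affect L(N0).) Each reachable nonterminal has at most one production per leading terminal, and all productions are right-linear; the derivation is determined token-by-token.

Unambiguous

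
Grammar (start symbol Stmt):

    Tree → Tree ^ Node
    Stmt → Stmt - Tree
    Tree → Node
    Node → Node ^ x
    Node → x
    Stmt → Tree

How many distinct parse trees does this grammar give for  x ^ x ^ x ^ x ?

Parse trees for x ^ x ^ x ^ x:
  [Stmt [Tree [Tree [Node x]] ^ [Node [Node [Node x] ^ x] ^ x]]]
  [Stmt [Tree [Tree [Tree [Node x]] ^ [Node x]] ^ [Node [Node x] ^ x]]]
  [Stmt [Tree [Tree [Node [Node x] ^ x]] ^ [Node [Node x] ^ x]]]
  [Stmt [Tree [Tree [Tree [Node x]] ^ [Node [Node x] ^ x]] ^ [Node x]]]
  [Stmt [Tree [Tree [Tree [Tree [Node x]] ^ [Node x]] ^ [Node x]] ^ [Node x]]]
  [Stmt [Tree [Tree [Tree [Node [Node x] ^ x]] ^ [Node x]] ^ [Node x]]]
  [Stmt [Tree [Tree [Node [Node [Node x] ^ x] ^ x]] ^ [Node x]]]
  [Stmt [Tree [Node [Node [Node [Node x] ^ x] ^ x] ^ x]]]

8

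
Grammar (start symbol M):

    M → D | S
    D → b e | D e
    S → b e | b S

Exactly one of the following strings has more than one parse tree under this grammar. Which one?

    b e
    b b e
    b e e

b e

b e: 2 trees
b b e: 1 tree
b e e: 1 tree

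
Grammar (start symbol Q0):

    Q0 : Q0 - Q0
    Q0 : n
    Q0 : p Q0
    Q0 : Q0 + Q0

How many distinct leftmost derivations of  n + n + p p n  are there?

Parse trees for n + n + p p n:
  [Q0 [Q0 n] + [Q0 [Q0 n] + [Q0 p [Q0 p [Q0 n]]]]]
  [Q0 [Q0 [Q0 n] + [Q0 n]] + [Q0 p [Q0 p [Q0 n]]]]

2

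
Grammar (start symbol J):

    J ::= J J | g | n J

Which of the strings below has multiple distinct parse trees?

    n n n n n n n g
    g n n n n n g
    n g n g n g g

n n n n n n n g: 1 tree
g n n n n n g: 1 tree
n g n g n g g: 30 trees

n g n g n g g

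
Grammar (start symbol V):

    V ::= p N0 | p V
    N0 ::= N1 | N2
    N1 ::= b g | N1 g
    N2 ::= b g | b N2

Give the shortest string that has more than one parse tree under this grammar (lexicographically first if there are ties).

length 3: p b g has 2 parse trees

Two derivations of p b g:
  V ⇒ p N0 ⇒ p N1 ⇒ p b g
  V ⇒ p N0 ⇒ p N2 ⇒ p b g

p b g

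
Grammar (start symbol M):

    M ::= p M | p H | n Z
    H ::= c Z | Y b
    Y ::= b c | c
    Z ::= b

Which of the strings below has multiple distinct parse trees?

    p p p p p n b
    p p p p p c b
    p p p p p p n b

p p p p p n b: 1 tree
p p p p p c b: 2 trees
p p p p p p n b: 1 tree

p p p p p c b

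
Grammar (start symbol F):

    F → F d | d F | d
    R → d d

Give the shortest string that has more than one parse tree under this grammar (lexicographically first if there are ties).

length 1: no string has ≥2 trees
length 2: d d has 2 parse trees

Two derivations of d d:
  F ⇒ F d ⇒ d d
  F ⇒ d F ⇒ d d

d d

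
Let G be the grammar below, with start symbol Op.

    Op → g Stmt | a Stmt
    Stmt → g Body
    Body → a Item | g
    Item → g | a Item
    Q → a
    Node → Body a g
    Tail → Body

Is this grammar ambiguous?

Only Op, Stmt, Body, Item are reachable from Op; ignoring the rest: Restricted to the reachable nonterminals, every rule has the form A → t or A → t B, and no two rules for the same A share a first terminal. The grammar encodes a DFA — one run per string.

Unambiguous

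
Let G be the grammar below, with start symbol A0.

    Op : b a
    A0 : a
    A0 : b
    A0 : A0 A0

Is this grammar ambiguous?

Ambiguous

Witness: a a a

Derivation 1: A0 ⇒ A0 A0 ⇒ a A0 ⇒ a A0 A0 ⇒ a a A0 ⇒ a a a
Derivation 2: A0 ⇒ A0 A0 ⇒ A0 A0 A0 ⇒ a A0 A0 ⇒ a a A0 ⇒ a a a

Two distinct leftmost derivations for the same string.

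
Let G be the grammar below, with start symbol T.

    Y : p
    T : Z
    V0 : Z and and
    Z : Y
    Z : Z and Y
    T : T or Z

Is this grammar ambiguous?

Unambiguous

(V0 is unreachable from T, so its rules don't affect L(T).) The grammar is stratified — T handles 'or' (left-recursive), Z handles 'and', Y atoms. Each operator has a fixed associativity and precedence level, so every string has one parse.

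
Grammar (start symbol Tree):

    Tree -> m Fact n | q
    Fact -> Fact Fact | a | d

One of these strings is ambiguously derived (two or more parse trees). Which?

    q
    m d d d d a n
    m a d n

q: 1 tree
m d d d d a n: 14 trees
m a d n: 1 tree

m d d d d a n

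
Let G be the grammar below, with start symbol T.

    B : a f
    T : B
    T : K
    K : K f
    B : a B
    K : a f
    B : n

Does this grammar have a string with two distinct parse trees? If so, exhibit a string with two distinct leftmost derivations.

Ambiguous

Witness: a f

Derivation 1: T ⇒ B ⇒ a f
Derivation 2: T ⇒ K ⇒ a f

Two distinct leftmost derivations for the same string.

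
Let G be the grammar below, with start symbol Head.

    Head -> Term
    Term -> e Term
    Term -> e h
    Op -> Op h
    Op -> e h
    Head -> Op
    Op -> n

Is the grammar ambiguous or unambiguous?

Witness: e h

Derivation 1: Head ⇒ Term ⇒ e h
Derivation 2: Head ⇒ Op ⇒ e h

Two distinct leftmost derivations for the same string.

Ambiguous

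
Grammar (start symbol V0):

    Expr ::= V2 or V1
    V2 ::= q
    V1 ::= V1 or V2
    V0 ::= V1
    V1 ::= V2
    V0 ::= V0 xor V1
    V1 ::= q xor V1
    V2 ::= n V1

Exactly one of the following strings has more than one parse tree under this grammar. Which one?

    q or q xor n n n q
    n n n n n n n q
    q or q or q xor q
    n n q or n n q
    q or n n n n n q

q or q xor n n n q: 1 tree
n n n n n n n q: 1 tree
q or q or q xor q: 1 tree
n n q or n n q: 3 trees
q or n n n n n q: 1 tree

n n q or n n q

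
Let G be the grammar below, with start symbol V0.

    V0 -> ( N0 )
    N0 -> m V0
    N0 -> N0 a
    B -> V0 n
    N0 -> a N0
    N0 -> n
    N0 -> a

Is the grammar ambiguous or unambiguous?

Ambiguous

Witness: ( a a )

Derivation 1: V0 ⇒ ( N0 ) ⇒ ( N0 a ) ⇒ ( a a )
Derivation 2: V0 ⇒ ( N0 ) ⇒ ( a N0 ) ⇒ ( a a )

Two distinct leftmost derivations for the same string.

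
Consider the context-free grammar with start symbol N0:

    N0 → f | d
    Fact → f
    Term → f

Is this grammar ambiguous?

Unambiguous

(Fact, Term are unreachable from N0, so their rules don't affect L(N0).) The reachable rules are right-linear with at most one rule per (nonterminal, next-terminal) pair. Each input token forces the next rule, so parsing is deterministic.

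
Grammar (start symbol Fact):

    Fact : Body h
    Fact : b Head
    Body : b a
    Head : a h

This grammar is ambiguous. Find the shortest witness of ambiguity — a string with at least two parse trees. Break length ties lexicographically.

b a h

length 3: b a h has 2 parse trees

Two derivations of b a h:
  Fact ⇒ Body h ⇒ b a h
  Fact ⇒ b Head ⇒ b a h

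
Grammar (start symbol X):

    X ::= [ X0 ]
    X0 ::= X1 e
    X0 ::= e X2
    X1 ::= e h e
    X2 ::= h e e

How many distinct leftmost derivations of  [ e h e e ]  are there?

2

Parse trees for [ e h e e ]:
  [X [ [X0 [X1 e h e] e] ]]
  [X [ [X0 e [X2 h e e]] ]]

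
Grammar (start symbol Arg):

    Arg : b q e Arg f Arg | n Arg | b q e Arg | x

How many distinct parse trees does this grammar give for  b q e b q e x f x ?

2

Parse trees for b q e b q e x f x:
  [Arg b q e [Arg b q e [Arg x]] f [Arg x]]
  [Arg b q e [Arg b q e [Arg x] f [Arg x]]]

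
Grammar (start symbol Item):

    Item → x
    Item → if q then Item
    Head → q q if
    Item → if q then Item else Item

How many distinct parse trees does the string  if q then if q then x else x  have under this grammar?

2

Parse trees for if q then if q then x else x:
  [Item if q then [Item if q then [Item x] else [Item x]]]
  [Item if q then [Item if q then [Item x]] else [Item x]]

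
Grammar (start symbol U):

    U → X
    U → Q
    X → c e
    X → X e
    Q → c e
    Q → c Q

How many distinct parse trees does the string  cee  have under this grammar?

Parse trees for cee:
  [U [X [X c e] e]]

1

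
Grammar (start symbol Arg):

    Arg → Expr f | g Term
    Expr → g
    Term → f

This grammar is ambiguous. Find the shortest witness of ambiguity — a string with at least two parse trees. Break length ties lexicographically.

g f

length 2: g f has 2 parse trees

Two derivations of g f:
  Arg ⇒ Expr f ⇒ g f
  Arg ⇒ g Term ⇒ g f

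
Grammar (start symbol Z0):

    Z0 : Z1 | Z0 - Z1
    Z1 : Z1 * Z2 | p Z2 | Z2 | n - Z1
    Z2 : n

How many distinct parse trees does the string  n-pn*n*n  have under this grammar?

Parse trees for n-pn*n*n:
  [Z0 [Z1 [Z1 [Z1 n - [Z1 p [Z2 n]]] * [Z2 n]] * [Z2 n]]]
  [Z0 [Z1 [Z1 n - [Z1 [Z1 p [Z2 n]] * [Z2 n]]] * [Z2 n]]]
  [Z0 [Z1 n - [Z1 [Z1 [Z1 p [Z2 n]] * [Z2 n]] * [Z2 n]]]]
  [Z0 [Z0 [Z1 [Z2 n]]] - [Z1 [Z1 [Z1 p [Z2 n]] * [Z2 n]] * [Z2 n]]]

4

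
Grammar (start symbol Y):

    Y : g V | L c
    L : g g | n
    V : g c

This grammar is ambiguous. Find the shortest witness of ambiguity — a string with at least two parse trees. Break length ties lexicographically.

length 2: no string has ≥2 trees
length 3: g g c has 2 parse trees

Two derivations of g g c:
  Y ⇒ g V ⇒ g g c
  Y ⇒ L c ⇒ g g c

g g c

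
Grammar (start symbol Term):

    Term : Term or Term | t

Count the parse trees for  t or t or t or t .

Parse trees for t or t or t or t:
  [Term [Term t] or [Term [Term t] or [Term [Term t] or [Term t]]]]
  [Term [Term t] or [Term [Term [Term t] or [Term t]] or [Term t]]]
  [Term [Term [Term t] or [Term t]] or [Term [Term t] or [Term t]]]
  [Term [Term [Term t] or [Term [Term t] or [Term t]]] or [Term t]]
  [Term [Term [Term [Term t] or [Term t]] or [Term t]] or [Term t]]

5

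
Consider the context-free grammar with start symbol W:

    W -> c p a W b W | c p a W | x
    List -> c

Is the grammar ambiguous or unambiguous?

Ambiguous

Witness: c p a c p a x b x

Derivation 1: W ⇒ c p a W b W ⇒ c p a c p a W b W ⇒ c p a c p a x b W ⇒ c p a c p a x b x
Derivation 2: W ⇒ c p a W ⇒ c p a c p a W b W ⇒ c p a c p a x b W ⇒ c p a c p a x b x

Two distinct leftmost derivations for the same string.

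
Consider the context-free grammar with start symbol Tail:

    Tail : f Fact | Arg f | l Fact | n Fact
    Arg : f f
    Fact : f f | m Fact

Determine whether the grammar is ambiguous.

Witness: f f f

Derivation 1: Tail ⇒ f Fact ⇒ f f f
Derivation 2: Tail ⇒ Arg f ⇒ f f f

Two distinct leftmost derivations for the same string.

Ambiguous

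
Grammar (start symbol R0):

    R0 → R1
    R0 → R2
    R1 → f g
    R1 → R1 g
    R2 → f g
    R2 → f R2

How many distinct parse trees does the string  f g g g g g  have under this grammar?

Parse trees for f g g g g g:
  [R0 [R1 [R1 [R1 [R1 [R1 f g] g] g] g] g]]

1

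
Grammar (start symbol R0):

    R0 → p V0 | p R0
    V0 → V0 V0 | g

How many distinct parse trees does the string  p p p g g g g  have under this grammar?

Parse trees for p p p g g g g:
  [R0 p [R0 p [R0 p [V0 [V0 g] [V0 [V0 g] [V0 [V0 g] [V0 g]]]]]]]
  [R0 p [R0 p [R0 p [V0 [V0 g] [V0 [V0 [V0 g] [V0 g]] [V0 g]]]]]]
  [R0 p [R0 p [R0 p [V0 [V0 [V0 g] [V0 g]] [V0 [V0 g] [V0 g]]]]]]
  [R0 p [R0 p [R0 p [V0 [V0 [V0 g] [V0 [V0 g] [V0 g]]] [V0 g]]]]]
  [R0 p [R0 p [R0 p [V0 [V0 [V0 [V0 g] [V0 g]] [V0 g]] [V0 g]]]]]

5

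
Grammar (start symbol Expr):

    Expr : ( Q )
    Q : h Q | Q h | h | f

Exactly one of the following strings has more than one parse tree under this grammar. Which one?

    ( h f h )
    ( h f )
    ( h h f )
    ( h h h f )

( h f h ): 2 trees
( h f ): 1 tree
( h h f ): 1 tree
( h h h f ): 1 tree

( h f h )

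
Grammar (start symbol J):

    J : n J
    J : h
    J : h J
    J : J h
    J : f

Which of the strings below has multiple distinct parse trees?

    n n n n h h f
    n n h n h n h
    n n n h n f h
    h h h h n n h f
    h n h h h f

n n n n h h f: 1 tree
n n h n h n h: 1 tree
n n n h n f h: 6 trees
h h h h n n h f: 1 tree
h n h h h f: 1 tree

n n n h n f h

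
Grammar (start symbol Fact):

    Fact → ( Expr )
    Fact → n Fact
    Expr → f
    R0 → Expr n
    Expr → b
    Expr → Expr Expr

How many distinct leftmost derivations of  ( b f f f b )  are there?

Parse trees for ( b f f f b ) (showing first 6 of 14):
  [Fact ( [Expr [Expr b] [Expr [Expr f] [Expr [Expr f] [Expr [Expr f] [Expr b]]]]] )]
  [Fact ( [Expr [Expr b] [Expr [Expr f] [Expr [Expr [Expr f] [Expr f]] [Expr b]]]] )]
  [Fact ( [Expr [Expr b] [Expr [Expr [Expr f] [Expr f]] [Expr [Expr f] [Expr b]]]] )]
  [Fact ( [Expr [Expr b] [Expr [Expr [Expr f] [Expr [Expr f] [Expr f]]] [Expr b]]] )]
  [Fact ( [Expr [Expr b] [Expr [Expr [Expr [Expr f] [Expr f]] [Expr f]] [Expr b]]] )]
  [Fact ( [Expr [Expr [Expr b] [Expr f]] [Expr [Expr f] [Expr [Expr f] [Expr b]]]] )]

14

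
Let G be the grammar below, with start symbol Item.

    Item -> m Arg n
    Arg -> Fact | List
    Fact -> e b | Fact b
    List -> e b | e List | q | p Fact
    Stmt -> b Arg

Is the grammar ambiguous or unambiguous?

Ambiguous

Witness: m e b n

Derivation 1: Item ⇒ m Arg n ⇒ m Fact n ⇒ m e b n
Derivation 2: Item ⇒ m Arg n ⇒ m List n ⇒ m e b n

Two distinct leftmost derivations for the same string.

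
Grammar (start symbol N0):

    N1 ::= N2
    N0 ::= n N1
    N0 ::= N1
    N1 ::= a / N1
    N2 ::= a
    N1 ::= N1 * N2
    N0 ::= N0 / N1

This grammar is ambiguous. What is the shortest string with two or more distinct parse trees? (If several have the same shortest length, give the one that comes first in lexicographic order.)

length 1: no string has ≥2 trees
length 2: no string has ≥2 trees
length 3: a / a has 2 parse trees

Two derivations of a / a:
  N0 ⇒ N1 ⇒ a / N1 ⇒ a / N2 ⇒ a / a
  N0 ⇒ N0 / N1 ⇒ N1 / N1 ⇒ N2 / N1 ⇒ a / N1 ⇒ a / N2 ⇒ a / a

a / a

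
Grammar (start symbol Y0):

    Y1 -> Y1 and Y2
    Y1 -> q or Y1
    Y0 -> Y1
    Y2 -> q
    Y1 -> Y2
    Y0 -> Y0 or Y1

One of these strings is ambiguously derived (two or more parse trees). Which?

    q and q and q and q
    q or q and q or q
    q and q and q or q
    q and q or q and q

q and q and q and q: 1 tree
q or q and q or q: 3 trees
q and q and q or q: 1 tree
q and q or q and q: 1 tree

q or q and q or q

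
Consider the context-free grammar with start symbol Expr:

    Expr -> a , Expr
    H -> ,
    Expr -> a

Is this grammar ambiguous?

Unambiguous

Only Expr is reachable from Expr; ignoring the rest: The reachable grammar is A → atom sep A | atom. Each atom is followed by either the separator (recurse) or end-of-string (stop) — no choice point.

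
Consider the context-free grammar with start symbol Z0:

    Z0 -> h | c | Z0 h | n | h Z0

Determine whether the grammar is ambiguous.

Ambiguous

Witness: h h

Derivation 1: Z0 ⇒ Z0 h ⇒ h h
Derivation 2: Z0 ⇒ h Z0 ⇒ h h

Two distinct leftmost derivations for the same string.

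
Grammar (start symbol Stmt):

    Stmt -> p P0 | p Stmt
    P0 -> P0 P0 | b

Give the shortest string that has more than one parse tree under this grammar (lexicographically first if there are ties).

length 2: no string has ≥2 trees
length 3: no string has ≥2 trees
length 4: p b b b has 2 parse trees

Two derivations of p b b b:
  Stmt ⇒ p P0 ⇒ p P0 P0 ⇒ p P0 P0 P0 ⇒ p b P0 P0 ⇒ p b b P0 ⇒ p b b b
  Stmt ⇒ p P0 ⇒ p P0 P0 ⇒ p b P0 ⇒ p b P0 P0 ⇒ p b b P0 ⇒ p b b b

p b b b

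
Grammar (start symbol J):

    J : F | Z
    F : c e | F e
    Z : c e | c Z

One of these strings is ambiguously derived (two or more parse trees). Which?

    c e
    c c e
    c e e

c e

c e: 2 trees
c c e: 1 tree
c e e: 1 tree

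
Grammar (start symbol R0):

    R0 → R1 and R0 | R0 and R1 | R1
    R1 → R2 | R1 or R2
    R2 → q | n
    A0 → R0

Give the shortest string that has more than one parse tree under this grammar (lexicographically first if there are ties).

length 1: no string has ≥2 trees
length 3: n and n has 2 parse trees

Two derivations of n and n:
  R0 ⇒ R1 and R0 ⇒ R2 and R0 ⇒ n and R0 ⇒ n and R1 ⇒ n and R2 ⇒ n and n
  R0 ⇒ R0 and R1 ⇒ R1 and R1 ⇒ R2 and R1 ⇒ n and R1 ⇒ n and R2 ⇒ n and n

n and n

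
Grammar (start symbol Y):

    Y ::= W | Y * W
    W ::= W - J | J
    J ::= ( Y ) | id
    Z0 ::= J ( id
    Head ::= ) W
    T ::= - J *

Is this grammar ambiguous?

Only Y, W, J are reachable from Y; ignoring the rest: The grammar is stratified — Y handles '*' (left-recursive), W handles '-', J atoms. Each operator has a fixed associativity and precedence level, so every string has one parse.

Unambiguous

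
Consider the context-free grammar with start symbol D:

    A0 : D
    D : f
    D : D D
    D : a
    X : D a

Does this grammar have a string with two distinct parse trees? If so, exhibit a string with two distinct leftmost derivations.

Ambiguous

Witness: a a a

Derivation 1: D ⇒ D D ⇒ D D D ⇒ a D D ⇒ a a D ⇒ a a a
Derivation 2: D ⇒ D D ⇒ a D ⇒ a D D ⇒ a a D ⇒ a a a

Two distinct leftmost derivations for the same string.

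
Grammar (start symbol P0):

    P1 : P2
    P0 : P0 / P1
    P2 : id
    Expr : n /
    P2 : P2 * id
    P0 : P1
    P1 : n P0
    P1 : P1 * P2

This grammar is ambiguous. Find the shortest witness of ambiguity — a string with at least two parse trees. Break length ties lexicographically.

id * id

length 1: no string has ≥2 trees
length 2: no string has ≥2 trees
length 3: id * id has 2 parse trees

Two derivations of id * id:
  P0 ⇒ P1 ⇒ P2 ⇒ P2 * id ⇒ id * id
  P0 ⇒ P1 ⇒ P1 * P2 ⇒ P2 * P2 ⇒ id * P2 ⇒ id * id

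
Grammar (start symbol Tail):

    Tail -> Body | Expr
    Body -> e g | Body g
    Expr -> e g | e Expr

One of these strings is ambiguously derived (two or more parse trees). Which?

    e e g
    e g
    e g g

e g

e e g: 1 tree
e g: 2 trees
e g g: 1 tree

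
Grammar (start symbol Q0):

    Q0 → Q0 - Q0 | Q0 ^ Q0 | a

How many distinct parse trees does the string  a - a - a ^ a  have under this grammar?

Parse trees for a - a - a ^ a:
  [Q0 [Q0 a] - [Q0 [Q0 a] - [Q0 [Q0 a] ^ [Q0 a]]]]
  [Q0 [Q0 a] - [Q0 [Q0 [Q0 a] - [Q0 a]] ^ [Q0 a]]]
  [Q0 [Q0 [Q0 a] - [Q0 a]] - [Q0 [Q0 a] ^ [Q0 a]]]
  [Q0 [Q0 [Q0 a] - [Q0 [Q0 a] - [Q0 a]]] ^ [Q0 a]]
  [Q0 [Q0 [Q0 [Q0 a] - [Q0 a]] - [Q0 a]] ^ [Q0 a]]

5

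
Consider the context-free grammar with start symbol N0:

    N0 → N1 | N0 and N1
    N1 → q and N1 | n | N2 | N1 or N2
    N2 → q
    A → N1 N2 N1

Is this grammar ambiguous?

Ambiguous

Witness: q and n

Derivation 1: N0 ⇒ N1 ⇒ q and N1 ⇒ q and n
Derivation 2: N0 ⇒ N0 and N1 ⇒ N1 and N1 ⇒ N2 and N1 ⇒ q and N1 ⇒ q and n

Two distinct leftmost derivations for the same string.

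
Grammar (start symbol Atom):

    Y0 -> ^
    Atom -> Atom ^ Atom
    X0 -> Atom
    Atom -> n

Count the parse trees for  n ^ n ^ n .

2

Parse trees for n ^ n ^ n:
  [Atom [Atom n] ^ [Atom [Atom n] ^ [Atom n]]]
  [Atom [Atom [Atom n] ^ [Atom n]] ^ [Atom n]]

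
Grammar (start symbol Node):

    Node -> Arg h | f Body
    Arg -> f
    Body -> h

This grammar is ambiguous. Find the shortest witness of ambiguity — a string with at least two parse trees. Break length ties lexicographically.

f h

length 2: f h has 2 parse trees

Two derivations of f h:
  Node ⇒ Arg h ⇒ f h
  Node ⇒ f Body ⇒ f h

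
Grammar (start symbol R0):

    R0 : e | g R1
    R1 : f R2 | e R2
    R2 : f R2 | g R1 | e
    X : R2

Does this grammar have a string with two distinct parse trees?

Only R0, R1, R2 are reachable from R0; ignoring the rest: The reachable rules are right-linear with at most one rule per (nonterminal, next-terminal) pair. Each input token forces the next rule, so parsing is deterministic.

Unambiguous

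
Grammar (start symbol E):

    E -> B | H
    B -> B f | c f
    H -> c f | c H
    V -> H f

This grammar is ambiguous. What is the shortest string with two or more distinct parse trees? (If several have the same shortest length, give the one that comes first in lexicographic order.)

c f

length 2: c f has 2 parse trees

Two derivations of c f:
  E ⇒ B ⇒ c f
  E ⇒ H ⇒ c f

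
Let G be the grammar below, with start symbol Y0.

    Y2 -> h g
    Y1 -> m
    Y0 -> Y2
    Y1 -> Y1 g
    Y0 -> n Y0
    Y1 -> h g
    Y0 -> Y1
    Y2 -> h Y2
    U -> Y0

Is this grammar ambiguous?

Ambiguous

Witness: h g

Derivation 1: Y0 ⇒ Y2 ⇒ h g
Derivation 2: Y0 ⇒ Y1 ⇒ h g

Two distinct leftmost derivations for the same string.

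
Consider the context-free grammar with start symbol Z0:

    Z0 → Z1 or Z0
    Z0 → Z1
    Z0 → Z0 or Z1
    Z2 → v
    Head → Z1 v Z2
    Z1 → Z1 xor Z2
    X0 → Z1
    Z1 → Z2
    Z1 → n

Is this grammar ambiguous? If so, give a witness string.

Ambiguous

Witness: n or n

Derivation 1: Z0 ⇒ Z1 or Z0 ⇒ n or Z0 ⇒ n or Z1 ⇒ n or n
Derivation 2: Z0 ⇒ Z0 or Z1 ⇒ Z1 or Z1 ⇒ n or Z1 ⇒ n or n

Two distinct leftmost derivations for the same string.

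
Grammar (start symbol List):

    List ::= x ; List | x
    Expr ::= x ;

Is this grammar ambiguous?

Unambiguous

Only List is reachable from List; ignoring the rest: Right-recursive list with a separator: after each atom, whether the separator follows determines the rule. One parse per string.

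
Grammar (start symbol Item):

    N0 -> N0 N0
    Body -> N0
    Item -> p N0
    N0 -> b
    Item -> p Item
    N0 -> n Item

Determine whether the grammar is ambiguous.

Witness: p b b b

Derivation 1: Item ⇒ p N0 ⇒ p N0 N0 ⇒ p N0 N0 N0 ⇒ p b N0 N0 ⇒ p b b N0 ⇒ p b b b
Derivation 2: Item ⇒ p N0 ⇒ p N0 N0 ⇒ p b N0 ⇒ p b N0 N0 ⇒ p b b N0 ⇒ p b b b

Two distinct leftmost derivations for the same string.

Ambiguous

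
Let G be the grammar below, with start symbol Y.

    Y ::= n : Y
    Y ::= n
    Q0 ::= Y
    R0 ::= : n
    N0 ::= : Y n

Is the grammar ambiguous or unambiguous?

Unambiguous

Only Y is reachable from Y; ignoring the rest: Right-recursive list with a separator: after each atom, whether the separator follows determines the rule. One parse per string.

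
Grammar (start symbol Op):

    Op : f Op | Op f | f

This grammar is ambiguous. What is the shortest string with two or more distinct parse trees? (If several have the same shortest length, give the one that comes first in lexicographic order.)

f f

length 1: no string has ≥2 trees
length 2: f f has 2 parse trees

Two derivations of f f:
  Op ⇒ f Op ⇒ f f
  Op ⇒ Op f ⇒ f f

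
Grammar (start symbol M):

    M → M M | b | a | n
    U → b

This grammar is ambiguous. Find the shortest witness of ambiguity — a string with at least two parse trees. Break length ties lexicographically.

a a a

length 1: no string has ≥2 trees
length 2: no string has ≥2 trees
length 3: a a a has 2 parse trees

Two derivations of a a a:
  M ⇒ M M ⇒ M M M ⇒ a M M ⇒ a a M ⇒ a a a
  M ⇒ M M ⇒ a M ⇒ a M M ⇒ a a M ⇒ a a a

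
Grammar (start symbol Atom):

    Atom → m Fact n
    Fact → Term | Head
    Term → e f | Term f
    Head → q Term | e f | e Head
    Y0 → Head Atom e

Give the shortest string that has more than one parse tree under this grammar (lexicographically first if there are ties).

length 4: m e f n has 2 parse trees

Two derivations of m e f n:
  Atom ⇒ m Fact n ⇒ m Term n ⇒ m e f n
  Atom ⇒ m Fact n ⇒ m Head n ⇒ m e f n

m e f n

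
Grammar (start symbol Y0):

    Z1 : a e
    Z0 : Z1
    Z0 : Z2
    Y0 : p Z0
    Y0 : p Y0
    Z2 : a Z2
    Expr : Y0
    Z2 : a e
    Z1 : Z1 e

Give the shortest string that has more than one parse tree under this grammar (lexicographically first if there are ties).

p a e

length 3: p a e has 2 parse trees

Two derivations of p a e:
  Y0 ⇒ p Z0 ⇒ p Z1 ⇒ p a e
  Y0 ⇒ p Z0 ⇒ p Z2 ⇒ p a e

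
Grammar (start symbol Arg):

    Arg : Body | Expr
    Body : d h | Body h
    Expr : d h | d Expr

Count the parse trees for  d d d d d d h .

1

Parse trees for d d d d d d h:
  [Arg [Expr d [Expr d [Expr d [Expr d [Expr d [Expr d h]]]]]]]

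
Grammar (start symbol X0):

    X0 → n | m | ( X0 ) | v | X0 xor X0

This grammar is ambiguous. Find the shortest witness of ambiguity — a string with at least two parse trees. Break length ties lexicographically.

length 1: no string has ≥2 trees
length 3: no string has ≥2 trees
length 5: m xor m xor m has 2 parse trees

Two derivations of m xor m xor m:
  X0 ⇒ X0 xor X0 ⇒ m xor X0 ⇒ m xor X0 xor X0 ⇒ m xor m xor X0 ⇒ m xor m xor m
  X0 ⇒ X0 xor X0 ⇒ X0 xor X0 xor X0 ⇒ m xor X0 xor X0 ⇒ m xor m xor X0 ⇒ m xor m xor m

m xor m xor m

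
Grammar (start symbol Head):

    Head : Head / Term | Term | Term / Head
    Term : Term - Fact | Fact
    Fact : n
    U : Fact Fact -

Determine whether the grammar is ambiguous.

Ambiguous

Witness: n / n

Derivation 1: Head ⇒ Head / Term ⇒ Term / Term ⇒ Fact / Term ⇒ n / Term ⇒ n / Fact ⇒ n / n
Derivation 2: Head ⇒ Term / Head ⇒ Fact / Head ⇒ n / Head ⇒ n / Term ⇒ n / Fact ⇒ n / n

Two distinct leftmost derivations for the same string.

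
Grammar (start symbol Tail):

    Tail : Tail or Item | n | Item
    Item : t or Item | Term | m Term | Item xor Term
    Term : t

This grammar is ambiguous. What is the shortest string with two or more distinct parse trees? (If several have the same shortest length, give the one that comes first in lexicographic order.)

t or t

length 1: no string has ≥2 trees
length 2: no string has ≥2 trees
length 3: t or t has 2 parse trees

Two derivations of t or t:
  Tail ⇒ Tail or Item ⇒ Item or Item ⇒ Term or Item ⇒ t or Item ⇒ t or Term ⇒ t or t
  Tail ⇒ Item ⇒ t or Item ⇒ t or Term ⇒ t or t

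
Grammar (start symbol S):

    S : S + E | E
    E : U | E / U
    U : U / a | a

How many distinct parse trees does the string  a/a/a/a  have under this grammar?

Parse trees for a/a/a/a:
  [S [E [U [U [U [U a] / a] / a] / a]]]
  [S [E [E [U a]] / [U [U [U a] / a] / a]]]
  [S [E [E [U [U a] / a]] / [U [U a] / a]]]
  [S [E [E [E [U a]] / [U a]] / [U [U a] / a]]]
  [S [E [E [U [U [U a] / a] / a]] / [U a]]]
  [S [E [E [E [U a]] / [U [U a] / a]] / [U a]]]
  [S [E [E [E [U [U a] / a]] / [U a]] / [U a]]]
  [S [E [E [E [E [U a]] / [U a]] / [U a]] / [U a]]]

8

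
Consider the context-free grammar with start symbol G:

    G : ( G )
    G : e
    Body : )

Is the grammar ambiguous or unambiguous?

Unambiguous

Only G is reachable from G; ignoring the rest: L(G) is { openⁿ atom closeⁿ : n ≥ 0 }. The bracket depth fixes n, and the derivation is forced at every step.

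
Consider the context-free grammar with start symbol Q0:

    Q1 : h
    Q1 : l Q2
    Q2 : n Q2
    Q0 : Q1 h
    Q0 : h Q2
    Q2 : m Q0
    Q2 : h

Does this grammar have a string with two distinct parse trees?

Witness: h h

Derivation 1: Q0 ⇒ Q1 h ⇒ h h
Derivation 2: Q0 ⇒ h Q2 ⇒ h h

Two distinct leftmost derivations for the same string.

Ambiguous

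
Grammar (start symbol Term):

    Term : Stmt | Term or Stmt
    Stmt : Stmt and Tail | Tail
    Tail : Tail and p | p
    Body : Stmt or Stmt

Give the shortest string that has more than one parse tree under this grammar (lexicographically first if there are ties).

p and p

length 1: no string has ≥2 trees
length 3: p and p has 2 parse trees

Two derivations of p and p:
  Term ⇒ Stmt ⇒ Stmt and Tail ⇒ Tail and Tail ⇒ p and Tail ⇒ p and p
  Term ⇒ Stmt ⇒ Tail ⇒ Tail and p ⇒ p and p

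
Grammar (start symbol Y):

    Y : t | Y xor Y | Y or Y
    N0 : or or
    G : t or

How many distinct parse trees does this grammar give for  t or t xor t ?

2

Parse trees for t or t xor t:
  [Y [Y [Y t] or [Y t]] xor [Y t]]
  [Y [Y t] or [Y [Y t] xor [Y t]]]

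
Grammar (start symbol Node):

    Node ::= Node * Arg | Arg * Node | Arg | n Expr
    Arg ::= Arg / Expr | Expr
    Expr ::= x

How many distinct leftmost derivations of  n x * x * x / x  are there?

Parse trees for n x * x * x / x:
  [Node [Node [Node n [Expr x]] * [Arg [Expr x]]] * [Arg [Arg [Expr x]] / [Expr x]]]

1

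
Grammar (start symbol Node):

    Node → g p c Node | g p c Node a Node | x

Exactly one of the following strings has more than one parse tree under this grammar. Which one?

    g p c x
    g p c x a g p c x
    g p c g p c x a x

g p c g p c x a x

g p c x: 1 tree
g p c x a g p c x: 1 tree
g p c g p c x a x: 2 trees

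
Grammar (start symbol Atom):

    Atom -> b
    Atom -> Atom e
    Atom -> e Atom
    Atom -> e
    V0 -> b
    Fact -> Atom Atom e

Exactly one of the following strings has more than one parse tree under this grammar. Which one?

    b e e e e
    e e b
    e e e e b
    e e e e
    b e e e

e e e e

b e e e e: 1 tree
e e b: 1 tree
e e e e b: 1 tree
e e e e: 8 trees
b e e e: 1 tree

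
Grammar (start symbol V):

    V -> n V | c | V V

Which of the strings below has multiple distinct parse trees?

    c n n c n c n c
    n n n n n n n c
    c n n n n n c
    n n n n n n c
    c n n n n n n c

c n n c n c n c: 18 trees
n n n n n n n c: 1 tree
c n n n n n c: 1 tree
n n n n n n c: 1 tree
c n n n n n n c: 1 tree

c n n c n c n c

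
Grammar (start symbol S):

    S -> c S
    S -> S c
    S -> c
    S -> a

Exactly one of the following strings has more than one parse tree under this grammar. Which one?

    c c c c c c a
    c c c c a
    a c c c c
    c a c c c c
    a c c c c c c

c c c c c c a: 1 tree
c c c c a: 1 tree
a c c c c: 1 tree
c a c c c c: 5 trees
a c c c c c c: 1 tree

c a c c c c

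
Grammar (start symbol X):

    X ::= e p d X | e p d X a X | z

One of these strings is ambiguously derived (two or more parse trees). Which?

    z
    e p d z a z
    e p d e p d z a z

z: 1 tree
e p d z a z: 1 tree
e p d e p d z a z: 2 trees

e p d e p d z a z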